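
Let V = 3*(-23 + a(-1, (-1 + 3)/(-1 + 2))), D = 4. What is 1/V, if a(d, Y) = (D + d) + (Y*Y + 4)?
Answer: -1/36 ≈ -0.027778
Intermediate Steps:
a(d, Y) = 8 + d + Y**2 (a(d, Y) = (4 + d) + (Y*Y + 4) = (4 + d) + (Y**2 + 4) = (4 + d) + (4 + Y**2) = 8 + d + Y**2)
V = -36 (V = 3*(-23 + (8 - 1 + ((-1 + 3)/(-1 + 2))**2)) = 3*(-23 + (8 - 1 + (2/1)**2)) = 3*(-23 + (8 - 1 + (2*1)**2)) = 3*(-23 + (8 - 1 + 2**2)) = 3*(-23 + (8 - 1 + 4)) = 3*(-23 + 11) = 3*(-12) = -36)
1/V = 1/(-36) = -1/36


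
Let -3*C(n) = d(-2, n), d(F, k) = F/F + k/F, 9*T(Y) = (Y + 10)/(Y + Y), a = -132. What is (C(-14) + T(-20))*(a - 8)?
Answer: 3325/9 ≈ 369.44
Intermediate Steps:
T(Y) = (10 + Y)/(18*Y) (T(Y) = ((Y + 10)/(Y + Y))/9 = ((10 + Y)/((2*Y)))/9 = ((10 + Y)*(1/(2*Y)))/9 = ((10 + Y)/(2*Y))/9 = (10 + Y)/(18*Y))
d(F, k) = 1 + k/F
C(n) = -⅓ + n/6 (C(n) = -(-2 + n)/(3*(-2)) = -(-1)*(-2 + n)/6 = -(1 - n/2)/3 = -⅓ + n/6)
(C(-14) + T(-20))*(a - 8) = ((-⅓ + (⅙)*(-14)) + (1/18)*(10 - 20)/(-20))*(-132 - 8) = ((-⅓ - 7/3) + (1/18)*(-1/20)*(-10))*(-140) = (-8/3 + 1/36)*(-140) = -95/36*(-140) = 3325/9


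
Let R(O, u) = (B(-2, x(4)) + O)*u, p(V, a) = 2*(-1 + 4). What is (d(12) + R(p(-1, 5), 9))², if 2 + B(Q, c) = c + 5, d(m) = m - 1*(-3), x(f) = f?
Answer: 17424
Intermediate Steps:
d(m) = 3 + m (d(m) = m + 3 = 3 + m)
p(V, a) = 6 (p(V, a) = 2*3 = 6)
B(Q, c) = 3 + c (B(Q, c) = -2 + (c + 5) = -2 + (5 + c) = 3 + c)
R(O, u) = u*(7 + O) (R(O, u) = ((3 + 4) + O)*u = (7 + O)*u = u*(7 + O))
(d(12) + R(p(-1, 5), 9))² = ((3 + 12) + 9*(7 + 6))² = (15 + 9*13)² = (15 + 117)² = 132² = 17424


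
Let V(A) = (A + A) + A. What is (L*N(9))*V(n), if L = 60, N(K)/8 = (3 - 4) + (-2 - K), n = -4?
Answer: 69120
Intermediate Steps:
N(K) = -24 - 8*K (N(K) = 8*((3 - 4) + (-2 - K)) = 8*(-1 + (-2 - K)) = 8*(-3 - K) = -24 - 8*K)
V(A) = 3*A (V(A) = 2*A + A = 3*A)
(L*N(9))*V(n) = (60*(-24 - 8*9))*(3*(-4)) = (60*(-24 - 72))*(-12) = (60*(-96))*(-12) = -5760*(-12) = 69120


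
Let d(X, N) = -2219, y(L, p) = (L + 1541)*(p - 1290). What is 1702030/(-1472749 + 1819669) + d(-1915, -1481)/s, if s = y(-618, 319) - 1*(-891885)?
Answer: 51064012/9427551 ≈ 5.4165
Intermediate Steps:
y(L, p) = (-1290 + p)*(1541 + L) (y(L, p) = (1541 + L)*(-1290 + p) = (-1290 + p)*(1541 + L))
s = -4348 (s = (-1987890 - 1290*(-618) + 1541*319 - 618*319) - 1*(-891885) = (-1987890 + 797220 + 491579 - 197142) + 891885 = -896233 + 891885 = -4348)
1702030/(-1472749 + 1819669) + d(-1915, -1481)/s = 1702030/(-1472749 + 1819669) - 2219/(-4348) = 1702030/346920 - 2219*(-1/4348) = 1702030*(1/346920) + 2219/4348 = 170203/34692 + 2219/4348 = 51064012/9427551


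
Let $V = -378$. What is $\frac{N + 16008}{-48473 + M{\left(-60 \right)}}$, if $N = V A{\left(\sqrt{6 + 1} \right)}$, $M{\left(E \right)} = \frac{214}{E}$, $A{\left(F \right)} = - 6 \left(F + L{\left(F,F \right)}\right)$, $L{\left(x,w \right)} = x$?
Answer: $- \frac{480240}{1454297} - \frac{136080 \sqrt{7}}{1454297} \approx -0.57779$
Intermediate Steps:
$A{\left(F \right)} = - 12 F$ ($A{\left(F \right)} = - 6 \left(F + F\right) = - 6 \cdot 2 F = - 12 F$)
$N = 4536 \sqrt{7}$ ($N = - 378 \left(- 12 \sqrt{6 + 1}\right) = - 378 \left(- 12 \sqrt{7}\right) = 4536 \sqrt{7} \approx 12001.0$)
$\frac{N + 16008}{-48473 + M{\left(-60 \right)}} = \frac{4536 \sqrt{7} + 16008}{-48473 + \frac{214}{-60}} = \frac{16008 + 4536 \sqrt{7}}{-48473 + 214 \left(- \frac{1}{60}\right)} = \frac{16008 + 4536 \sqrt{7}}{-48473 - \frac{107}{30}} = \frac{16008 + 4536 \sqrt{7}}{- \frac{1454297}{30}} = \left(16008 + 4536 \sqrt{7}\right) \left(- \frac{30}{1454297}\right) = - \frac{480240}{1454297} - \frac{136080 \sqrt{7}}{1454297}$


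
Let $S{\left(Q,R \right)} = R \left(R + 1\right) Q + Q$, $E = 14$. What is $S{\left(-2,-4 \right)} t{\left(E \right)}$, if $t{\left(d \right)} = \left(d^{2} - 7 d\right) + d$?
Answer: $-2912$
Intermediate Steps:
$t{\left(d \right)} = d^{2} - 6 d$
$S{\left(Q,R \right)} = Q + Q R \left(1 + R\right)$ ($S{\left(Q,R \right)} = R \left(1 + R\right) Q + Q = Q R \left(1 + R\right) + Q = Q + Q R \left(1 + R\right)$)
$S{\left(-2,-4 \right)} t{\left(E \right)} = - 2 \left(1 - 4 + \left(-4\right)^{2}\right) 14 \left(-6 + 14\right) = - 2 \left(1 - 4 + 16\right) 14 \cdot 8 = \left(-2\right) 13 \cdot 112 = \left(-26\right) 112 = -2912$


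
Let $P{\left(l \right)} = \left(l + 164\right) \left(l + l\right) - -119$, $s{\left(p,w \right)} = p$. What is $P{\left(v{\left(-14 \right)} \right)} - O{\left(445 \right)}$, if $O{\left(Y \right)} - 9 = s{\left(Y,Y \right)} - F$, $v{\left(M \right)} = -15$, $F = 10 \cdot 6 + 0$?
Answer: $-4745$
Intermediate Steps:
$F = 60$ ($F = 60 + 0 = 60$)
$O{\left(Y \right)} = -51 + Y$ ($O{\left(Y \right)} = 9 + \left(Y - 60\right) = 9 + \left(-60 + Y\right) = -51 + Y$)
$P{\left(l \right)} = 119 + 2 l \left(164 + l\right)$ ($P{\left(l \right)} = \left(164 + l\right) 2 l + 119 = 2 l \left(164 + l\right) + 119 = 119 + 2 l \left(164 + l\right)$)
$P{\left(v{\left(-14 \right)} \right)} - O{\left(445 \right)} = \left(119 + 2 \left(-15\right)^{2} + 328 \left(-15\right)\right) - \left(-51 + 445\right) = \left(119 + 2 \cdot 225 - 4920\right) - 394 = \left(119 + 450 - 4920\right) - 394 = -4351 - 394 = -4745$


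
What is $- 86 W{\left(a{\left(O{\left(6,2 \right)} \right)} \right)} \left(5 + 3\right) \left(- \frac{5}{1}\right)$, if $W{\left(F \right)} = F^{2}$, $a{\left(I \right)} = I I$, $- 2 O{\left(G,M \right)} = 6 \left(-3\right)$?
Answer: $22569840$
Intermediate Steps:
$O{\left(G,M \right)} = 9$ ($O{\left(G,M \right)} = - \frac{6 \left(-3\right)}{2} = \left(- \frac{1}{2}\right) \left(-18\right) = 9$)
$a{\left(I \right)} = I^{2}$
$- 86 W{\left(a{\left(O{\left(6,2 \right)} \right)} \right)} \left(5 + 3\right) \left(- \frac{5}{1}\right) = - 86 \left(9^{2}\right)^{2} \left(5 + 3\right) \left(- \frac{5}{1}\right) = - 86 \cdot 81^{2} \cdot 8 \left(\left(-5\right) 1\right) = - 86 \cdot 6561 \cdot 8 \left(-5\right) = - 564246 \left(-40\right) = \left(-1\right) \left(-22569840\right) = 22569840$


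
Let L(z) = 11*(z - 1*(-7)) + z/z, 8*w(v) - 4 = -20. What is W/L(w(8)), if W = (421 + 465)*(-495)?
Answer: -219285/28 ≈ -7831.6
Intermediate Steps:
W = -438570 (W = 886*(-495) = -438570)
w(v) = -2 (w(v) = 1/2 + (1/8)*(-20) = 1/2 - 5/2 = -2)
L(z) = 78 + 11*z (L(z) = 11*(z + 7) + 1 = 11*(7 + z) + 1 = (77 + 11*z) + 1 = 78 + 11*z)
W/L(w(8)) = -438570/(78 + 11*(-2)) = -438570/(78 - 22) = -438570/56 = -438570*1/56 = -219285/28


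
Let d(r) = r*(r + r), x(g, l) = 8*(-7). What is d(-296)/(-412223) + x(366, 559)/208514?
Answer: -18280704868/42977133311 ≈ -0.42536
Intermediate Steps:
x(g, l) = -56
d(r) = 2*r**2 (d(r) = r*(2*r) = 2*r**2)
d(-296)/(-412223) + x(366, 559)/208514 = (2*(-296)**2)/(-412223) - 56/208514 = (2*87616)*(-1/412223) - 56*1/208514 = 175232*(-1/412223) - 28/104257 = -175232/412223 - 28/104257 = -18280704868/42977133311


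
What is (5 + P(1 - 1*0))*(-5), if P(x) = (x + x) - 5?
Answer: -10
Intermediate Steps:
P(x) = -5 + 2*x (P(x) = 2*x - 5 = -5 + 2*x)
(5 + P(1 - 1*0))*(-5) = (5 + (-5 + 2*(1 - 1*0)))*(-5) = (5 + (-5 + 2*(1 + 0)))*(-5) = (5 + (-5 + 2*1))*(-5) = (5 + (-5 + 2))*(-5) = (5 - 3)*(-5) = 2*(-5) = -10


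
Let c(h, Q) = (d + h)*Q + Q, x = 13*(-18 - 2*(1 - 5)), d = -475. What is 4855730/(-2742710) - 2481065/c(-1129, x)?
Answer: -156334547217/11431066738 ≈ -13.676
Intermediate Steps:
x = -130 (x = 13*(-18 - 2*(-4)) = 13*(-18 + 8) = 13*(-10) = -130)
c(h, Q) = Q + Q*(-475 + h) (c(h, Q) = (-475 + h)*Q + Q = Q*(-475 + h) + Q = Q + Q*(-475 + h))
4855730/(-2742710) - 2481065/c(-1129, x) = 4855730/(-2742710) - 2481065*(-1/(130*(-474 - 1129))) = 4855730*(-1/2742710) - 2481065/((-130*(-1603))) = -485573/274271 - 2481065/208390 = -485573/274271 - 2481065*1/208390 = -485573/274271 - 496213/41678 = -156334547217/11431066738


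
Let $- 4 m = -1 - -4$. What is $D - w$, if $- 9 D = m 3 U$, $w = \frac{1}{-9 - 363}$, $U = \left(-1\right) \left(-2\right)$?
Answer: $\frac{187}{372} \approx 0.50269$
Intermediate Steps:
$m = - \frac{3}{4}$ ($m = - \frac{-1 - -4}{4} = - \frac{-1 + 4}{4} = \left(- \frac{1}{4}\right) 3 = - \frac{3}{4} \approx -0.75$)
$U = 2$
$w = - \frac{1}{372}$ ($w = \frac{1}{-372} = - \frac{1}{372} \approx -0.0026882$)
$D = \frac{1}{2}$ ($D = - \frac{\left(- \frac{3}{4}\right) 3 \cdot 2}{9} = - \frac{\left(- \frac{9}{4}\right) 2}{9} = \left(- \frac{1}{9}\right) \left(- \frac{9}{2}\right) = \frac{1}{2} \approx 0.5$)
$D - w = \frac{1}{2} - - \frac{1}{372} = \frac{1}{2} + \frac{1}{372} = \frac{187}{372}$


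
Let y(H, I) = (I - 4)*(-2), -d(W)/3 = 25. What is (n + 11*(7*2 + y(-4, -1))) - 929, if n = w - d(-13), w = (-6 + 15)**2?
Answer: -509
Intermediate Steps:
d(W) = -75 (d(W) = -3*25 = -75)
y(H, I) = 8 - 2*I (y(H, I) = (-4 + I)*(-2) = 8 - 2*I)
w = 81 (w = 9**2 = 81)
n = 156 (n = 81 - 1*(-75) = 81 + 75 = 156)
(n + 11*(7*2 + y(-4, -1))) - 929 = (156 + 11*(7*2 + (8 - 2*(-1)))) - 929 = (156 + 11*(14 + (8 + 2))) - 929 = (156 + 11*(14 + 10)) - 929 = (156 + 11*24) - 929 = (156 + 264) - 929 = 420 - 929 = -509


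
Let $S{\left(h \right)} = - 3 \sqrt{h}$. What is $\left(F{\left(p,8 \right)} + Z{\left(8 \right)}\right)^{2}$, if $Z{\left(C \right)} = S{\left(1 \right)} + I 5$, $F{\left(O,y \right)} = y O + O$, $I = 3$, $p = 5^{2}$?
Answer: $56169$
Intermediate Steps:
$p = 25$
$F{\left(O,y \right)} = O + O y$ ($F{\left(O,y \right)} = O y + O = O + O y$)
$Z{\left(C \right)} = 12$ ($Z{\left(C \right)} = - 3 \sqrt{1} + 3 \cdot 5 = \left(-3\right) 1 + 15 = -3 + 15 = 12$)
$\left(F{\left(p,8 \right)} + Z{\left(8 \right)}\right)^{2} = \left(25 \left(1 + 8\right) + 12\right)^{2} = \left(25 \cdot 9 + 12\right)^{2} = \left(225 + 12\right)^{2} = 237^{2} = 56169$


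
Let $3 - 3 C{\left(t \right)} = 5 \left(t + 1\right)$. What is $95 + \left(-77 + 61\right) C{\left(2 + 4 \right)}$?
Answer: $\frac{797}{3} \approx 265.67$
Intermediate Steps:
$C{\left(t \right)} = - \frac{2}{3} - \frac{5 t}{3}$ ($C{\left(t \right)} = 1 - \frac{5 \left(t + 1\right)}{3} = 1 - \frac{5 \left(1 + t\right)}{3} = 1 - \frac{5 + 5 t}{3} = 1 - \left(\frac{5}{3} + \frac{5 t}{3}\right) = - \frac{2}{3} - \frac{5 t}{3}$)
$95 + \left(-77 + 61\right) C{\left(2 + 4 \right)} = 95 + \left(-77 + 61\right) \left(- \frac{2}{3} - \frac{5 \left(2 + 4\right)}{3}\right) = 95 - 16 \left(- \frac{2}{3} - 10\right) = 95 - - \frac{512}{3} = 95 + \frac{512}{3} = \frac{797}{3}$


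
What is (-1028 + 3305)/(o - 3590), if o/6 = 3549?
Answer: 2277/17704 ≈ 0.12861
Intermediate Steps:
o = 21294 (o = 6*3549 = 21294)
(-1028 + 3305)/(o - 3590) = (-1028 + 3305)/(21294 - 3590) = 2277/17704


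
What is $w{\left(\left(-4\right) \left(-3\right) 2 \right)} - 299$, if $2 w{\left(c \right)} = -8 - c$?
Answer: $-315$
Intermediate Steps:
$w{\left(c \right)} = -4 - \frac{c}{2}$ ($w{\left(c \right)} = \frac{-8 - c}{2} = -4 - \frac{c}{2}$)
$w{\left(\left(-4\right) \left(-3\right) 2 \right)} - 299 = \left(-4 - \frac{\left(-4\right) \left(-3\right) 2}{2}\right) - 299 = \left(-4 - \frac{12 \cdot 2}{2}\right) - 299 = \left(-4 - 12\right) - 299 = -16 - 299 = -315$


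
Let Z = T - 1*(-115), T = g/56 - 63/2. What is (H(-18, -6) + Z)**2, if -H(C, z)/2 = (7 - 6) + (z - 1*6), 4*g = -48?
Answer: 543169/49 ≈ 11085.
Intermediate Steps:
g = -12 (g = (1/4)*(-48) = -12)
H(C, z) = 10 - 2*z (H(C, z) = -2*((7 - 6) + (z - 1*6)) = -2*(1 + (z - 6)) = -2*(1 + (-6 + z)) = -2*(-5 + z) = 10 - 2*z)
T = -222/7 (T = -12/56 - 63/2 = -12*1/56 - 63*1/2 = -3/14 - 63/2 = -222/7 ≈ -31.714)
Z = 583/7 (Z = -222/7 - 1*(-115) = -222/7 + 115 = 583/7 ≈ 83.286)
(H(-18, -6) + Z)**2 = ((10 - 2*(-6)) + 583/7)**2 = ((10 + 12) + 583/7)**2 = (22 + 583/7)**2 = (737/7)**2 = 543169/49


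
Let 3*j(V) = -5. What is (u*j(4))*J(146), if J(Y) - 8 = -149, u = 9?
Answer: 2115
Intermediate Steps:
J(Y) = -141 (J(Y) = 8 - 149 = -141)
j(V) = -5/3 (j(V) = (1/3)*(-5) = -5/3)
(u*j(4))*J(146) = (9*(-5/3))*(-141) = -15*(-141) = 2115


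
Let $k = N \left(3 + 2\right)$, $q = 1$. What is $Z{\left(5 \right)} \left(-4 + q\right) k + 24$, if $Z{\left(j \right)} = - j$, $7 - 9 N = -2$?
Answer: $99$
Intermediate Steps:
$N = 1$ ($N = \frac{7}{9} - - \frac{2}{9} = \frac{7}{9} + \frac{2}{9} = 1$)
$k = 5$ ($k = 1 \left(3 + 2\right) = 1 \cdot 5 = 5$)
$Z{\left(5 \right)} \left(-4 + q\right) k + 24 = \left(-1\right) 5 \left(-4 + 1\right) 5 + 24 = \left(-5\right) \left(-3\right) 5 + 24 = 15 \cdot 5 + 24 = 75 + 24 = 99$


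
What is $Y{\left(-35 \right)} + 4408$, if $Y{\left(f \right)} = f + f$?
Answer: $4338$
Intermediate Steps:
$Y{\left(f \right)} = 2 f$
$Y{\left(-35 \right)} + 4408 = 2 \left(-35\right) + 4408 = -70 + 4408 = 4338$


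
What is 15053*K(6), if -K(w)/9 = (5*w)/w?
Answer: -677385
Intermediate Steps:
K(w) = -45 (K(w) = -9*5*w/w = -9*5 = -45)
15053*K(6) = 15053*(-45) = -677385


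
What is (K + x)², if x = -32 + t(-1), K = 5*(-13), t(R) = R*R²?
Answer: 9604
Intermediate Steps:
t(R) = R³
K = -65
x = -33 (x = -32 + (-1)³ = -32 - 1 = -33)
(K + x)² = (-65 - 33)² = (-98)² = 9604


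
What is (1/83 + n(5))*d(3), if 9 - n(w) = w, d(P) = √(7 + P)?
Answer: 333*√10/83 ≈ 12.687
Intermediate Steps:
n(w) = 9 - w
(1/83 + n(5))*d(3) = (1/83 + (9 - 1*5))*√(7 + 3) = (1/83 + (9 - 5))*√10 = (1/83 + 4)*√10 = 333*√10/83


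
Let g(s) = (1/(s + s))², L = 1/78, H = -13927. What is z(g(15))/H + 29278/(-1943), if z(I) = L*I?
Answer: -28624380363143/1899623302200 ≈ -15.068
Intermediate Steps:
L = 1/78 ≈ 0.012821
g(s) = 1/(4*s²) (g(s) = (1/(2*s))² = 1/(4*s²))
z(I) = I/78
z(g(15))/H + 29278/(-1943) = (((¼)/15²)/78)/(-13927) + 29278/(-1943) = (((¼)*(1/225))/78)*(-1/13927) + 29278*(-1/1943) = ((1/78)*(1/900))*(-1/13927) - 29278/1943 = (1/70200)*(-1/13927) - 29278/1943 = -1/977675400 - 29278/1943 = -28624380363143/1899623302200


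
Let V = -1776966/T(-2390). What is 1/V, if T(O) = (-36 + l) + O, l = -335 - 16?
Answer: 2777/1776966 ≈ 0.0015628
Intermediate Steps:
l = -351
T(O) = -387 + O (T(O) = (-36 - 351) + O = -387 + O)
V = 1776966/2777 (V = -1776966/(-387 - 2390) = -1776966/(-2777) = -1776966*(-1/2777) = 1776966/2777 ≈ 639.89)
1/V = 1/(1776966/2777) = 2777/1776966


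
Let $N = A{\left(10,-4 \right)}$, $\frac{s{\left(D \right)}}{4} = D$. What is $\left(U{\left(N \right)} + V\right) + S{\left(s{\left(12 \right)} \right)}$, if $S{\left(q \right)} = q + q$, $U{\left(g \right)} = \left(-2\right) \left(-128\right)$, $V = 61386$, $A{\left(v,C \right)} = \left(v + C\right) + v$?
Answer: $61738$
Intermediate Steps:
$A{\left(v,C \right)} = C + 2 v$ ($A{\left(v,C \right)} = \left(C + v\right) + v = C + 2 v$)
$s{\left(D \right)} = 4 D$
$N = 16$ ($N = -4 + 2 \cdot 10 = -4 + 20 = 16$)
$U{\left(g \right)} = 256$
$S{\left(q \right)} = 2 q$
$\left(U{\left(N \right)} + V\right) + S{\left(s{\left(12 \right)} \right)} = \left(256 + 61386\right) + 2 \cdot 4 \cdot 12 = 61642 + 2 \cdot 48 = 61642 + 96 = 61738$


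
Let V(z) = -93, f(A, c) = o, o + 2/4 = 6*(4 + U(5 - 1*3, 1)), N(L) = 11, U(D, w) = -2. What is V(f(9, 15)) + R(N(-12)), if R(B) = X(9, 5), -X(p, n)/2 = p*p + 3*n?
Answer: -285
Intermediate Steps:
X(p, n) = -6*n - 2*p**2 (X(p, n) = -2*(p*p + 3*n) = -2*(p**2 + 3*n) = -6*n - 2*p**2)
o = 23/2 (o = -1/2 + 6*(4 - 2) = -1/2 + 6*2 = -1/2 + 12 = 23/2 ≈ 11.500)
R(B) = -192 (R(B) = -6*5 - 2*9**2 = -30 - 2*81 = -30 - 162 = -192)
f(A, c) = 23/2
V(f(9, 15)) + R(N(-12)) = -93 - 192 = -285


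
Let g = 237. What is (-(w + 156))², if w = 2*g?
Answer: 396900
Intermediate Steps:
w = 474 (w = 2*237 = 474)
(-(w + 156))² = (-(474 + 156))² = (-1*630)² = (-630)² = 396900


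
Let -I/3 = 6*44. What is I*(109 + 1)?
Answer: -87120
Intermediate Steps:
I = -792 (I = -18*44 = -3*264 = -792)
I*(109 + 1) = -792*(109 + 1) = -792*110 = -87120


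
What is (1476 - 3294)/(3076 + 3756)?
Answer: -909/3416 ≈ -0.26610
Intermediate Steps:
(1476 - 3294)/(3076 + 3756) = -1818/6832 = -1818*1/6832 = -909/3416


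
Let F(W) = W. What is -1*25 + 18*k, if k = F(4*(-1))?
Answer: -97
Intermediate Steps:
k = -4 (k = 4*(-1) = -4)
-1*25 + 18*k = -1*25 + 18*(-4) = -25 - 72 = -97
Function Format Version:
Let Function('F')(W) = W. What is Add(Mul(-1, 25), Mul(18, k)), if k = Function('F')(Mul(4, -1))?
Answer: -97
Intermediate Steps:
k = -4 (k = Mul(4, -1) = -4)
Add(Mul(-1, 25), Mul(18, k)) = Add(Mul(-1, 25), Mul(18, -4)) = Add(-25, -72) = -97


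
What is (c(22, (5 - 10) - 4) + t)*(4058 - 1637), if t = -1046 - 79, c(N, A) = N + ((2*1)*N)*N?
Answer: -326835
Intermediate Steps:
c(N, A) = N + 2*N² (c(N, A) = N + (2*N)*N = N + 2*N²)
t = -1125
(c(22, (5 - 10) - 4) + t)*(4058 - 1637) = (22*(1 + 2*22) - 1125)*(4058 - 1637) = (22*(1 + 44) - 1125)*2421 = (22*45 - 1125)*2421 = (990 - 1125)*2421 = -135*2421 = -326835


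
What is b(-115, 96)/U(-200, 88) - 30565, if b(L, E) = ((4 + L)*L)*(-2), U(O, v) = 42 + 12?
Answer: -279340/9 ≈ -31038.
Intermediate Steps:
U(O, v) = 54
b(L, E) = -2*L*(4 + L) (b(L, E) = (L*(4 + L))*(-2) = -2*L*(4 + L))
b(-115, 96)/U(-200, 88) - 30565 = -2*(-115)*(4 - 115)/54 - 30565 = -2*(-115)*(-111)*(1/54) - 30565 = -25530*1/54 - 30565 = -4255/9 - 30565 = -279340/9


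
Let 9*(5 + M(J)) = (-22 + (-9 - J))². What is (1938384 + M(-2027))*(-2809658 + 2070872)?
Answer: -5277253551874/3 ≈ -1.7591e+12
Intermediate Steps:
M(J) = -5 + (-31 - J)²/9 (M(J) = -5 + (-22 + (-9 - J))²/9 = -5 + (-31 - J)²/9)
(1938384 + M(-2027))*(-2809658 + 2070872) = (1938384 + (-5 + (31 - 2027)²/9))*(-2809658 + 2070872) = (1938384 + (-5 + (⅑)*(-1996)²))*(-738786) = (1938384 + (-5 + (⅑)*3984016))*(-738786) = (1938384 + (-5 + 3984016/9))*(-738786) = (1938384 + 3983971/9)*(-738786) = (21429427/9)*(-738786) = -5277253551874/3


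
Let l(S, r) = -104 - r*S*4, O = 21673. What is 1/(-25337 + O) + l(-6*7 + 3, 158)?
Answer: 89929215/3664 ≈ 24544.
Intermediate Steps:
l(S, r) = -104 - 4*S*r (l(S, r) = -104 - S*r*4 = -104 - 4*S*r)
1/(-25337 + O) + l(-6*7 + 3, 158) = 1/(-25337 + 21673) + (-104 - 4*(-6*7 + 3)*158) = 1/(-3664) + (-104 - 4*(-42 + 3)*158) = -1/3664 + (-104 - 4*(-39)*158) = -1/3664 + (-104 + 24648) = -1/3664 + 24544 = 89929215/3664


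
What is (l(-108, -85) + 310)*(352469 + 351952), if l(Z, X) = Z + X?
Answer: 82417257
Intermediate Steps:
l(Z, X) = X + Z
(l(-108, -85) + 310)*(352469 + 351952) = ((-85 - 108) + 310)*(352469 + 351952) = (-193 + 310)*704421 = 117*704421 = 82417257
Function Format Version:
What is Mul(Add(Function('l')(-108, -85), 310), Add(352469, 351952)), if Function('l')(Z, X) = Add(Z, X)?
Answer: 82417257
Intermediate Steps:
Function('l')(Z, X) = Add(X, Z)
Mul(Add(Function('l')(-108, -85), 310), Add(352469, 351952)) = Mul(Add(Add(-85, -108), 310), Add(352469, 351952)) = Mul(Add(-193, 310), 704421) = Mul(117, 704421) = 82417257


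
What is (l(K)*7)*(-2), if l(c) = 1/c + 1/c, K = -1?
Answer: 28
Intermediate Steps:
l(c) = 2/c (l(c) = 1/c + 1/c = 2/c)
(l(K)*7)*(-2) = ((2/(-1))*7)*(-2) = ((2*(-1))*7)*(-2) = -2*7*(-2) = -14*(-2) = 28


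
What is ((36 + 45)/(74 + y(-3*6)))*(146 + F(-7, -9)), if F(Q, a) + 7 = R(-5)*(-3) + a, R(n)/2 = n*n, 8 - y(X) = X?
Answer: -81/5 ≈ -16.200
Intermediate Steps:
y(X) = 8 - X
R(n) = 2*n² (R(n) = 2*(n*n) = 2*n²)
F(Q, a) = -157 + a (F(Q, a) = -7 + ((2*(-5)²)*(-3) + a) = -7 + ((2*25)*(-3) + a) = -7 + (50*(-3) + a) = -7 + (-150 + a) = -157 + a)
((36 + 45)/(74 + y(-3*6)))*(146 + F(-7, -9)) = ((36 + 45)/(74 + (8 - (-3)*6)))*(146 + (-157 - 9)) = (81/(74 + (8 - 1*(-18))))*(146 - 166) = (81/(74 + (8 + 18)))*(-20) = (81/(74 + 26))*(-20) = (81/100)*(-20) = -81/5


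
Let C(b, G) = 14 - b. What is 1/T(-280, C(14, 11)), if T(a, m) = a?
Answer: -1/280 ≈ -0.0035714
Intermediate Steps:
1/T(-280, C(14, 11)) = 1/(-280) = -1/280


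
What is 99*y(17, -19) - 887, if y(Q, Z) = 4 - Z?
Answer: 1390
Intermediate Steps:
99*y(17, -19) - 887 = 99*(4 - 1*(-19)) - 887 = 99*(4 + 19) - 887 = 99*23 - 887 = 2277 - 887 = 1390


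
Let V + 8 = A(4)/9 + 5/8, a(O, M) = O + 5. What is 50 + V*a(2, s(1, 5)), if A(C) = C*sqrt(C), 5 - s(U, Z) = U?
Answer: 331/72 ≈ 4.5972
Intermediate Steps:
s(U, Z) = 5 - U
a(O, M) = 5 + O
A(C) = C**(3/2)
V = -467/72 (V = -8 + (4**(3/2)/9 + 5/8) = -8 + (8*(1/9) + 5*(1/8)) = -8 + (8/9 + 5/8) = -8 + 109/72 = -467/72 ≈ -6.4861)
50 + V*a(2, s(1, 5)) = 50 - 467*(5 + 2)/72 = 50 - 467/72*7 = 50 - 3269/72 = 331/72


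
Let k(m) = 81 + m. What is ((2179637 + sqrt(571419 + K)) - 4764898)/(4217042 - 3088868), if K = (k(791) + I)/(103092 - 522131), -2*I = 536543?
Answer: -2585261/1128174 + sqrt(401350716378821518)/945497809572 ≈ -2.2909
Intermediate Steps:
I = -536543/2 (I = -1/2*536543 = -536543/2 ≈ -2.6827e+5)
K = 534799/838078 (K = ((81 + 791) - 536543/2)/(103092 - 522131) = (872 - 536543/2)/(-419039) = -534799/2*(-1/419039) = 534799/838078 ≈ 0.63813)
((2179637 + sqrt(571419 + K)) - 4764898)/(4217042 - 3088868) = ((2179637 + sqrt(571419 + 534799/838078)) - 4764898)/(4217042 - 3088868) = ((2179637 + sqrt(478894227481/838078)) - 4764898)/1128174 = ((2179637 + sqrt(401350716378821518)/838078) - 4764898)*(1/1128174) = (-2585261 + sqrt(401350716378821518)/838078)*(1/1128174) = -2585261/1128174 + sqrt(401350716378821518)/945497809572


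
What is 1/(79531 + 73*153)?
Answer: 1/90700 ≈ 1.1025e-5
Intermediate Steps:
1/(79531 + 73*153) = 1/(79531 + 11169) = 1/90700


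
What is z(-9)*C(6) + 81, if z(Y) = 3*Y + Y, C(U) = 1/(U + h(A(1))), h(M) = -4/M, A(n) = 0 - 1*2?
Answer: 153/2 ≈ 76.500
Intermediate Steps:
A(n) = -2 (A(n) = 0 - 2 = -2)
C(U) = 1/(2 + U) (C(U) = 1/(U - 4/(-2)) = 1/(U - 4*(-½)) = 1/(U + 2) = 1/(2 + U))
z(Y) = 4*Y
z(-9)*C(6) + 81 = (4*(-9))/(2 + 6) + 81 = -36/8 + 81 = -36*⅛ + 81 = -9/2 + 81 = 153/2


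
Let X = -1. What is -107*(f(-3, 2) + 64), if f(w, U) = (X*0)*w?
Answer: -6848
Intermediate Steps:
f(w, U) = 0 (f(w, U) = (-1*0)*w = 0*w = 0)
-107*(f(-3, 2) + 64) = -107*(0 + 64) = -107*64 = -6848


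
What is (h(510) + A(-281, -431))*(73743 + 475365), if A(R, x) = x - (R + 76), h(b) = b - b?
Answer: -124098408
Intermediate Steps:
h(b) = 0
A(R, x) = -76 + x - R (A(R, x) = x - (76 + R) = x + (-76 - R) = -76 + x - R)
(h(510) + A(-281, -431))*(73743 + 475365) = (0 + (-76 - 431 - 1*(-281)))*(73743 + 475365) = (0 + (-76 - 431 + 281))*549108 = (0 - 226)*549108 = -226*549108 = -124098408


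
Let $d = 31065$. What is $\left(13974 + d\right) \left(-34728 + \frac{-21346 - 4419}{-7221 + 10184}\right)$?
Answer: $- \frac{4635631373331}{2963} \approx -1.5645 \cdot 10^{9}$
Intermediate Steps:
$\left(13974 + d\right) \left(-34728 + \frac{-21346 - 4419}{-7221 + 10184}\right) = \left(13974 + 31065\right) \left(-34728 + \frac{-21346 - 4419}{-7221 + 10184}\right) = 45039 \left(-34728 - \frac{25765}{2963}\right) = 45039 \left(- \frac{102924829}{2963}\right) = - \frac{4635631373331}{2963}$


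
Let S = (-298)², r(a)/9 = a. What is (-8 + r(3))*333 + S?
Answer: 95131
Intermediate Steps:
r(a) = 9*a
S = 88804
(-8 + r(3))*333 + S = (-8 + 9*3)*333 + 88804 = (-8 + 27)*333 + 88804 = 19*333 + 88804 = 6327 + 88804 = 95131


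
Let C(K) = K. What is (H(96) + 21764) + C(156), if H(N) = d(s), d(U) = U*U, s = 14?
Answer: 22116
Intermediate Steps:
d(U) = U²
H(N) = 196 (H(N) = 14² = 196)
(H(96) + 21764) + C(156) = (196 + 21764) + 156 = 21960 + 156 = 22116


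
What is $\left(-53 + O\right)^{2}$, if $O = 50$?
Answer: $9$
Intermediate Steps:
$\left(-53 + O\right)^{2} = \left(-53 + 50\right)^{2} = \left(-3\right)^{2} = 9$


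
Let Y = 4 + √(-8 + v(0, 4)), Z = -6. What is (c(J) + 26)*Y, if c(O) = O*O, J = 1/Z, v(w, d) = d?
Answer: 937/9 + 937*I/18 ≈ 104.11 + 52.056*I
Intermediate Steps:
Y = 4 + 2*I (Y = 4 + √(-8 + 4) = 4 + √(-4) = 4 + 2*I ≈ 4.0 + 2.0*I)
J = -⅙ (J = 1/(-6) = -⅙ ≈ -0.16667)
c(O) = O²
(c(J) + 26)*Y = ((-⅙)² + 26)*(4 + 2*I) = (1/36 + 26)*(4 + 2*I) = 937*(4 + 2*I)/36 = 937/9 + 937*I/18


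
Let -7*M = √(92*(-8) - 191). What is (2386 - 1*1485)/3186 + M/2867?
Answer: 901/3186 - 3*I*√103/20069 ≈ 0.2828 - 0.0015171*I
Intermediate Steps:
M = -3*I*√103/7 (M = -√(92*(-8) - 191)/7 = -√(-736 - 191)/7 = -3*I*√103/7 ≈ -4.3495*I)
(2386 - 1*1485)/3186 + M/2867 = (2386 - 1*1485)/3186 - 3*I*√103/7/2867 = (2386 - 1485)*(1/3186) - 3*I*√103/7*(1/2867) = 901*(1/3186) - 3*I*√103/20069 = 901/3186 - 3*I*√103/20069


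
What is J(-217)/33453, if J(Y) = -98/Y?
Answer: 2/148149 ≈ 1.3500e-5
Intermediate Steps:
J(-217)/33453 = -98/(-217)/33453 = -98*(-1/217)*(1/33453) = (14/31)*(1/33453) = 2/148149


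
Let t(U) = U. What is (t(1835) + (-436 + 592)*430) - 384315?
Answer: -315400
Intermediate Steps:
(t(1835) + (-436 + 592)*430) - 384315 = (1835 + (-436 + 592)*430) - 384315 = (1835 + 156*430) - 384315 = (1835 + 67080) - 384315 = 68915 - 384315 = -315400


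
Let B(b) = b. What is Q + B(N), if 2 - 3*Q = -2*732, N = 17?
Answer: 1517/3 ≈ 505.67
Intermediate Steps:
Q = 1466/3 (Q = 2/3 - (-2)*732/3 = 2/3 - 1/3*(-1464) = 2/3 + 488 = 1466/3 ≈ 488.67)
Q + B(N) = 1466/3 + 17 = 1517/3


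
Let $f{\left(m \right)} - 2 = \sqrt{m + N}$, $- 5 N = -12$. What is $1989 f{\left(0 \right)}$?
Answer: $3978 + \frac{3978 \sqrt{15}}{5} \approx 7059.3$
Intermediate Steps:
$N = \frac{12}{5}$ ($N = \left(- \frac{1}{5}\right) \left(-12\right) = \frac{12}{5} \approx 2.4$)
$f{\left(m \right)} = 2 + \sqrt{\frac{12}{5} + m}$ ($f{\left(m \right)} = 2 + \sqrt{m + \frac{12}{5}} = 2 + \sqrt{\frac{12}{5} + m}$)
$1989 f{\left(0 \right)} = 1989 \left(2 + \frac{\sqrt{60 + 25 \cdot 0}}{5}\right) = 1989 \left(2 + \frac{\sqrt{60 + 0}}{5}\right) = 1989 \left(2 + \frac{\sqrt{60}}{5}\right) = 1989 \left(2 + \frac{2 \sqrt{15}}{5}\right) = 3978 + \frac{3978 \sqrt{15}}{5}$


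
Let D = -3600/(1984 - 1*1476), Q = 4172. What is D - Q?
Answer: -530744/127 ≈ -4179.1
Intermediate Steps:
D = -900/127 (D = -3600/(1984 - 1476) = -3600/508 = -3600*1/508 = -900/127 ≈ -7.0866)
D - Q = -900/127 - 1*4172 = -900/127 - 4172 = -530744/127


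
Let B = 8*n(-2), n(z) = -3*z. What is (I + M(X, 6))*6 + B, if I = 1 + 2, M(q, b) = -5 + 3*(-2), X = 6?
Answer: 0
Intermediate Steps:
M(q, b) = -11 (M(q, b) = -5 - 6 = -11)
I = 3
B = 48 (B = 8*(-3*(-2)) = 8*6 = 48)
(I + M(X, 6))*6 + B = (3 - 11)*6 + 48 = -8*6 + 48 = -48 + 48 = 0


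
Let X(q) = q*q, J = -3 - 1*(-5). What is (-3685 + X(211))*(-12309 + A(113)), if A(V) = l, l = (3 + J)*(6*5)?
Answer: -496524924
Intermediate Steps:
J = 2 (J = -3 + 5 = 2)
l = 150 (l = (3 + 2)*(6*5) = 5*30 = 150)
A(V) = 150
X(q) = q**2
(-3685 + X(211))*(-12309 + A(113)) = (-3685 + 211**2)*(-12309 + 150) = (-3685 + 44521)*(-12159) = 40836*(-12159) = -496524924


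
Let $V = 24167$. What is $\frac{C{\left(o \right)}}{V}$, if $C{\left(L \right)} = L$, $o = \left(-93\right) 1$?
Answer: $- \frac{93}{24167} \approx -0.0038482$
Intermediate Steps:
$o = -93$
$\frac{C{\left(o \right)}}{V} = - \frac{93}{24167}$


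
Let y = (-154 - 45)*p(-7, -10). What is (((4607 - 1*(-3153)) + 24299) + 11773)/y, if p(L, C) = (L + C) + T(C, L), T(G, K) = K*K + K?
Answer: -43832/4975 ≈ -8.8105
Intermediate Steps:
T(G, K) = K + K² (T(G, K) = K² + K = K + K²)
p(L, C) = C + L + L*(1 + L) (p(L, C) = (L + C) + L*(1 + L) = (C + L) + L*(1 + L) = C + L + L*(1 + L))
y = -4975 (y = (-154 - 45)*(-10 - 7 - 7*(1 - 7)) = -199*(-10 - 7 - 7*(-6)) = -199*(-10 - 7 + 42) = -199*25 = -4975)
(((4607 - 1*(-3153)) + 24299) + 11773)/y = (((4607 - 1*(-3153)) + 24299) + 11773)/(-4975) = (((4607 + 3153) + 24299) + 11773)*(-1/4975) = ((7760 + 24299) + 11773)*(-1/4975) = (32059 + 11773)*(-1/4975) = 43832*(-1/4975) = -43832/4975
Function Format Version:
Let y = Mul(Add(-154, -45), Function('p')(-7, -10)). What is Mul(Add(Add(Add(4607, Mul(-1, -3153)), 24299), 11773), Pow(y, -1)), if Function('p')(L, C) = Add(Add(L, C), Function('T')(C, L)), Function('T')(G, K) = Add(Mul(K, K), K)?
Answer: Rational(-43832, 4975) ≈ -8.8105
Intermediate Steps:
Function('T')(G, K) = Add(K, Pow(K, 2)) (Function('T')(G, K) = Add(Pow(K, 2), K) = Add(K, Pow(K, 2)))
Function('p')(L, C) = Add(C, L, Mul(L, Add(1, L))) (Function('p')(L, C) = Add(Add(L, C), Mul(L, Add(1, L))) = Add(Add(C, L), Mul(L, Add(1, L))) = Add(C, L, Mul(L, Add(1, L))))
y = -4975 (y = Mul(Add(-154, -45), Add(-10, -7, Mul(-7, Add(1, -7)))) = Mul(-199, Add(-10, -7, Mul(-7, -6))) = Mul(-199, Add(-10, -7, 42)) = Mul(-199, 25) = -4975)
Mul(Add(Add(Add(4607, Mul(-1, -3153)), 24299), 11773), Pow(y, -1)) = Mul(Add(Add(Add(4607, Mul(-1, -3153)), 24299), 11773), Pow(-4975, -1)) = Mul(Add(Add(Add(4607, 3153), 24299), 11773), Rational(-1, 4975)) = Mul(Add(Add(7760, 24299), 11773), Rational(-1, 4975)) = Mul(Add(32059, 11773), Rational(-1, 4975)) = Mul(43832, Rational(-1, 4975)) = Rational(-43832, 4975)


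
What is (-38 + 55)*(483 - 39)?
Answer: 7548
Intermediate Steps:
(-38 + 55)*(483 - 39) = 17*444 = 7548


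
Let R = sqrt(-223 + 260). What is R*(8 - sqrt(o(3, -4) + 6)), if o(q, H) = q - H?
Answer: sqrt(37)*(8 - sqrt(13)) ≈ 26.730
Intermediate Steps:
R = sqrt(37) ≈ 6.0828
R*(8 - sqrt(o(3, -4) + 6)) = sqrt(37)*(8 - sqrt((3 - 1*(-4)) + 6)) = sqrt(37)*(8 - sqrt((3 + 4) + 6)) = sqrt(37)*(8 - sqrt(7 + 6)) = sqrt(37)*(8 - sqrt(13))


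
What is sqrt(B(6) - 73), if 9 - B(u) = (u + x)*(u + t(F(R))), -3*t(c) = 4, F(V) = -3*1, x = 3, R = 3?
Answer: I*sqrt(106) ≈ 10.296*I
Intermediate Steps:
F(V) = -3
t(c) = -4/3 (t(c) = -1/3*4 = -4/3)
B(u) = 9 - (3 + u)*(-4/3 + u) (B(u) = 9 - (u + 3)*(u - 4/3) = 9 - (3 + u)*(-4/3 + u))
sqrt(B(6) - 73) = sqrt((13 - 1*6**2 - 5/3*6) - 73) = sqrt((13 - 1*36 - 10) - 73) = sqrt((13 - 36 - 10) - 73) = sqrt(-33 - 73) = sqrt(-106) = I*sqrt(106)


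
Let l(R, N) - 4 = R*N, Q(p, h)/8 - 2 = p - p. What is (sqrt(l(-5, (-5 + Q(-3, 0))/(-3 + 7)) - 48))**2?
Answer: -231/4 ≈ -57.750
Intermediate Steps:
Q(p, h) = 16 (Q(p, h) = 16 + 8*(p - p) = 16 + 8*0 = 16 + 0 = 16)
l(R, N) = 4 + N*R (l(R, N) = 4 + R*N = 4 + N*R)
(sqrt(l(-5, (-5 + Q(-3, 0))/(-3 + 7)) - 48))**2 = (sqrt((4 + ((-5 + 16)/(-3 + 7))*(-5)) - 48))**2 = (sqrt((4 + (11/4)*(-5)) - 48))**2 = (sqrt((4 - 55/4) - 48))**2 = (sqrt(-39/4 - 48))**2 = (sqrt(-231/4))**2 = (I*sqrt(231)/2)**2 = -231/4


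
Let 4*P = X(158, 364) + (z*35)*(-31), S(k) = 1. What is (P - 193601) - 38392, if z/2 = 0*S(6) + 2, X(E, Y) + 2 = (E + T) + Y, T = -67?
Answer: -931859/4 ≈ -2.3296e+5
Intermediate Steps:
X(E, Y) = -69 + E + Y (X(E, Y) = -2 + ((E - 67) + Y) = -2 + ((-67 + E) + Y) = -2 + (-67 + E + Y) = -69 + E + Y)
z = 4 (z = 2*(0*1 + 2) = 2*(0 + 2) = 2*2 = 4)
P = -3887/4 (P = ((-69 + 158 + 364) + (4*35)*(-31))/4 = (453 + 140*(-31))/4 = (453 - 4340)/4 = (¼)*(-3887) = -3887/4 ≈ -971.75)
(P - 193601) - 38392 = (-3887/4 - 193601) - 38392 = -778291/4 - 38392 = -931859/4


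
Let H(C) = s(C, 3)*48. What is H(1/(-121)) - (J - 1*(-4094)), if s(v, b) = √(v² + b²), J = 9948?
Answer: -14042 + 48*√131770/121 ≈ -13898.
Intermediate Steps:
s(v, b) = √(b² + v²)
H(C) = 48*√(9 + C²) (H(C) = √(3² + C²)*48 = √(9 + C²)*48 = 48*√(9 + C²))
H(1/(-121)) - (J - 1*(-4094)) = 48*√(9 + (1/(-121))²) - (9948 - 1*(-4094)) = 48*√(9 + (-1/121)²) - (9948 + 4094) = 48*√(9 + 1/14641) - 1*14042 = 48*√(131770/14641) - 14042 = 48*(√131770/121) - 14042 = 48*√131770/121 - 14042 = -14042 + 48*√131770/121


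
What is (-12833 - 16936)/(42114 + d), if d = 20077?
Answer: -29769/62191 ≈ -0.47867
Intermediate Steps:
(-12833 - 16936)/(42114 + d) = (-12833 - 16936)/(42114 + 20077) = -29769/62191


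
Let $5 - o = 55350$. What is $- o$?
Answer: $55345$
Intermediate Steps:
$o = -55345$ ($o = 5 - 55350 = -55345$)
$- o = \left(-1\right) \left(-55345\right) = 55345$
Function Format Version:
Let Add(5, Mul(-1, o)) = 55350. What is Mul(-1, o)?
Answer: 55345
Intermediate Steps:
o = -55345 (o = Add(5, Mul(-1, 55350)) = Add(5, -55350) = -55345)
Mul(-1, o) = Mul(-1, -55345) = 55345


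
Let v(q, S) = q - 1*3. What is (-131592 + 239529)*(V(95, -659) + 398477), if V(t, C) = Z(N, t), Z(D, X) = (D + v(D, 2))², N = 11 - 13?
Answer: 43015700862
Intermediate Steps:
N = -2
v(q, S) = -3 + q (v(q, S) = q - 3 = -3 + q)
Z(D, X) = (-3 + 2*D)² (Z(D, X) = (D + (-3 + D))² = (-3 + 2*D)²)
V(t, C) = 49 (V(t, C) = (-3 + 2*(-2))² = (-3 - 4)² = (-7)² = 49)
(-131592 + 239529)*(V(95, -659) + 398477) = (-131592 + 239529)*(49 + 398477) = 107937*398526 = 43015700862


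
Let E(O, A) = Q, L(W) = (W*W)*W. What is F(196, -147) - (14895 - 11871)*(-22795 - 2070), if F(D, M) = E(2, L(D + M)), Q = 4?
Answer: 75191764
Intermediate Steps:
L(W) = W³ (L(W) = W²*W = W³)
E(O, A) = 4
F(D, M) = 4
F(196, -147) - (14895 - 11871)*(-22795 - 2070) = 4 - (14895 - 11871)*(-22795 - 2070) = 4 - 3024*(-24865) = 4 - 1*(-75191760) = 4 + 75191760 = 75191764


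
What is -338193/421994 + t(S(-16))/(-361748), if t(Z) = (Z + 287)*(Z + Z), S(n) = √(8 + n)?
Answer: -30583472365/38163871378 - 287*I*√2/90437 ≈ -0.80137 - 0.004488*I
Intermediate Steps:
t(Z) = 2*Z*(287 + Z) (t(Z) = (287 + Z)*(2*Z) = 2*Z*(287 + Z))
-338193/421994 + t(S(-16))/(-361748) = -338193/421994 + (2*√(8 - 16)*(287 + √(8 - 16)))/(-361748) = -338193*1/421994 + (2*√(-8)*(287 + √(-8)))*(-1/361748) = -338193/421994 + (2*(2*I*√2)*(287 + 2*I*√2))*(-1/361748) = -338193/421994 + (4*I*√2*(287 + 2*I*√2))*(-1/361748) = -338193/421994 - I*√2*(287 + 2*I*√2)/90437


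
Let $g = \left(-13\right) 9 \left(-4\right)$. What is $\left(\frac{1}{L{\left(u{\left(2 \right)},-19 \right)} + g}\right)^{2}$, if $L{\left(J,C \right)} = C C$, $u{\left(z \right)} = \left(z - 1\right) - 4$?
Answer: $\frac{1}{687241} \approx 1.4551 \cdot 10^{-6}$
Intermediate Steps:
$u{\left(z \right)} = -5 + z$ ($u{\left(z \right)} = \left(-1 + z\right) - 4 = -5 + z$)
$L{\left(J,C \right)} = C^{2}$
$g = 468$ ($g = \left(-117\right) \left(-4\right) = 468$)
$\left(\frac{1}{L{\left(u{\left(2 \right)},-19 \right)} + g}\right)^{2} = \left(\frac{1}{\left(-19\right)^{2} + 468}\right)^{2} = \left(\frac{1}{361 + 468}\right)^{2} = \left(\frac{1}{829}\right)^{2} = \frac{1}{687241}$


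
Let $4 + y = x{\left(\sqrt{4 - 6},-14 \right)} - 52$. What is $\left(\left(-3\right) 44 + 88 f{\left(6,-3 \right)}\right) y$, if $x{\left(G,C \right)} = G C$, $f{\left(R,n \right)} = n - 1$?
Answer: $27104 + 6776 i \sqrt{2} \approx 27104.0 + 9582.7 i$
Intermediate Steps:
$f{\left(R,n \right)} = -1 + n$
$x{\left(G,C \right)} = C G$
$y = -56 - 14 i \sqrt{2}$ ($y = -4 - \left(52 + 14 \sqrt{4 - 6}\right) = -4 - \left(52 + 14 \sqrt{-2}\right) = -4 - \left(52 + 14 i \sqrt{2}\right) = -56 - 14 i \sqrt{2} \approx -56.0 - 19.799 i$)
$\left(\left(-3\right) 44 + 88 f{\left(6,-3 \right)}\right) y = \left(\left(-3\right) 44 + 88 \left(-1 - 3\right)\right) \left(-56 - 14 i \sqrt{2}\right) = \left(-132 + 88 \left(-4\right)\right) \left(-56 - 14 i \sqrt{2}\right) = \left(-132 - 352\right) \left(-56 - 14 i \sqrt{2}\right) = - 484 \left(-56 - 14 i \sqrt{2}\right) = 27104 + 6776 i \sqrt{2}$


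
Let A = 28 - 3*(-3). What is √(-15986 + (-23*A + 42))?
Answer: I*√16795 ≈ 129.6*I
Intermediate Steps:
A = 37 (A = 28 - 1*(-9) = 28 + 9 = 37)
√(-15986 + (-23*A + 42)) = √(-15986 + (-23*37 + 42)) = √(-15986 + (-851 + 42)) = √(-15986 - 809) = √(-16795) = I*√16795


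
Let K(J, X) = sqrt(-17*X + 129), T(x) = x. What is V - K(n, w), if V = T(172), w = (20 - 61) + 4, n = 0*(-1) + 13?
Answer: 172 - sqrt(758) ≈ 144.47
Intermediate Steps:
n = 13 (n = 0 + 13 = 13)
w = -37 (w = -41 + 4 = -37)
K(J, X) = sqrt(129 - 17*X)
V = 172
V - K(n, w) = 172 - sqrt(129 - 17*(-37)) = 172 - sqrt(129 + 629) = 172 - sqrt(758)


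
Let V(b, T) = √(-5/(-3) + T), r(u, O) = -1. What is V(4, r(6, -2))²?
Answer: ⅔ ≈ 0.66667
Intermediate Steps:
V(b, T) = √(5/3 + T) (V(b, T) = √(-5*(-⅓) + T) = √(5/3 + T))
V(4, r(6, -2))² = (√(15 + 9*(-1))/3)² = (√(15 - 9)/3)² = (√6/3)² = ⅔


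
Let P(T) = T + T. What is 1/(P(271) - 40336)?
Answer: -1/39794 ≈ -2.5129e-5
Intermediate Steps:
P(T) = 2*T
1/(P(271) - 40336) = 1/(2*271 - 40336) = 1/(542 - 40336) = 1/(-39794) = -1/39794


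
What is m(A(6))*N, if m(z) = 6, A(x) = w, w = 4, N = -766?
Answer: -4596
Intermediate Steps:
A(x) = 4
m(A(6))*N = 6*(-766) = -4596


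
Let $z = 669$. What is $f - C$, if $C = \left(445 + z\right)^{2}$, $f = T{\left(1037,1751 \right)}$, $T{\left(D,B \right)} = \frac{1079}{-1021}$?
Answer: $- \frac{1267057995}{1021} \approx -1.241 \cdot 10^{6}$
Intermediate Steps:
$T{\left(D,B \right)} = - \frac{1079}{1021}$ ($T{\left(D,B \right)} = 1079 \left(- \frac{1}{1021}\right) = - \frac{1079}{1021}$)
$f = - \frac{1079}{1021} \approx -1.0568$
$C = 1240996$ ($C = \left(445 + 669\right)^{2} = 1114^{2} = 1240996$)
$f - C = - \frac{1079}{1021} - 1240996 = - \frac{1267057995}{1021}$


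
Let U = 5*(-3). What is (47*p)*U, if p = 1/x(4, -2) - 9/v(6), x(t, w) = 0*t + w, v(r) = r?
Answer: 1410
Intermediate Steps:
U = -15
x(t, w) = w (x(t, w) = 0 + w = w)
p = -2 (p = 1/(-2) - 9/6 = 1*(-½) - 9*⅙ = -½ - 3/2 = -2)
(47*p)*U = (47*(-2))*(-15) = -94*(-15) = 1410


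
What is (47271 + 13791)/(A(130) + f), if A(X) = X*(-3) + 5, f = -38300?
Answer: -20354/12895 ≈ -1.5784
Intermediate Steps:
A(X) = 5 - 3*X (A(X) = -3*X + 5 = 5 - 3*X)
(47271 + 13791)/(A(130) + f) = (47271 + 13791)/((5 - 3*130) - 38300) = 61062/((5 - 390) - 38300) = 61062/(-385 - 38300) = 61062/(-38685) = 61062*(-1/38685) = -20354/12895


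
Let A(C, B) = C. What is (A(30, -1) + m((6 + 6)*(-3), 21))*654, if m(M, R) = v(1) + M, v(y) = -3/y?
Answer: -5886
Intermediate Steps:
m(M, R) = -3 + M (m(M, R) = -3/1 + M = -3*1 + M = -3 + M)
(A(30, -1) + m((6 + 6)*(-3), 21))*654 = (30 + (-3 + (6 + 6)*(-3)))*654 = (30 + (-3 + 12*(-3)))*654 = (30 + (-3 - 36))*654 = (30 - 39)*654 = -9*654 = -5886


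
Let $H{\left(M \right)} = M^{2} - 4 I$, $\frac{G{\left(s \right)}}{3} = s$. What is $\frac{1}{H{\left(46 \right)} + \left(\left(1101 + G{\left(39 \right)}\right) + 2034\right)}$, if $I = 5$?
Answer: $\frac{1}{5348} \approx 0.00018699$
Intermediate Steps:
$G{\left(s \right)} = 3 s$
$H{\left(M \right)} = -20 + M^{2}$ ($H{\left(M \right)} = M^{2} - 20 = -20 + M^{2}$)
$\frac{1}{H{\left(46 \right)} + \left(\left(1101 + G{\left(39 \right)}\right) + 2034\right)} = \frac{1}{\left(-20 + 46^{2}\right) + \left(\left(1101 + 3 \cdot 39\right) + 2034\right)} = \frac{1}{\left(-20 + 2116\right) + \left(\left(1101 + 117\right) + 2034\right)} = \frac{1}{2096 + \left(1218 + 2034\right)} = \frac{1}{2096 + 3252} = \frac{1}{5348}$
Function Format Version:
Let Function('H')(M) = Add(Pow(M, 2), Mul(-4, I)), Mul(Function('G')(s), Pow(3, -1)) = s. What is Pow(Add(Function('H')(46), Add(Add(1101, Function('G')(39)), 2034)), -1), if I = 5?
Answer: Rational(1, 5348) ≈ 0.00018699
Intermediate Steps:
Function('G')(s) = Mul(3, s)
Function('H')(M) = Add(-20, Pow(M, 2)) (Function('H')(M) = Add(Pow(M, 2), Mul(-4, 5)) = Add(Pow(M, 2), -20) = Add(-20, Pow(M, 2)))
Pow(Add(Function('H')(46), Add(Add(1101, Function('G')(39)), 2034)), -1) = Pow(Add(Add(-20, Pow(46, 2)), Add(Add(1101, Mul(3, 39)), 2034)), -1) = Pow(Add(Add(-20, 2116), Add(Add(1101, 117), 2034)), -1) = Pow(Add(2096, Add(1218, 2034)), -1) = Pow(Add(2096, 3252), -1) = Pow(5348, -1) = Rational(1, 5348)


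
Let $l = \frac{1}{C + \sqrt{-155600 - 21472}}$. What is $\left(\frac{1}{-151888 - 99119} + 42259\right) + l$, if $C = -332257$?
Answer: $\frac{1170992259724600541453}{27709890435608847} - \frac{4 i \sqrt{11067}}{110394891121} \approx 42259.0 - 3.8118 \cdot 10^{-9} i$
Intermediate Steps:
$l = \frac{1}{-332257 + 4 i \sqrt{11067}}$ ($l = \frac{1}{-332257 + \sqrt{-155600 - 21472}} = \frac{1}{-332257 + \sqrt{-177072}} = \frac{1}{-332257 + 4 i \sqrt{11067}} \approx -3.0097 \cdot 10^{-6} - 3.812 \cdot 10^{-9} i$)
$\left(\frac{1}{-151888 - 99119} + 42259\right) + l = \left(\frac{1}{-151888 - 99119} + 42259\right) - \left(\frac{332257}{110394891121} + \frac{4 i \sqrt{11067}}{110394891121}\right) = \left(\frac{1}{-251007} + 42259\right) - \left(\frac{332257}{110394891121} + \frac{4 i \sqrt{11067}}{110394891121}\right) = \left(- \frac{1}{251007} + 42259\right) - \left(\frac{332257}{110394891121} + \frac{4 i \sqrt{11067}}{110394891121}\right) = \frac{10607304812}{251007} - \left(\frac{332257}{110394891121} + \frac{4 i \sqrt{11067}}{110394891121}\right) = \frac{1170992259724600541453}{27709890435608847} - \frac{4 i \sqrt{11067}}{110394891121}$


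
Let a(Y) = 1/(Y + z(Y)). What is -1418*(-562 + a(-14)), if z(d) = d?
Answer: 11157533/14 ≈ 7.9697e+5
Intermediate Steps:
a(Y) = 1/(2*Y) (a(Y) = 1/(Y + Y) = 1/(2*Y))
-1418*(-562 + a(-14)) = -1418*(-562 + (½)/(-14)) = -1418*(-562 + (½)*(-1/14)) = -1418*(-562 - 1/28) = -1418*(-15737)/28 = -1*(-11157533/14) = 11157533/14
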